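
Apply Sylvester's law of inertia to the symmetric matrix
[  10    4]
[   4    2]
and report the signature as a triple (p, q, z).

Answer: (2, 0, 0)

Derivation:
step 0: pivot 10 → sign +
step 1: pivot 2/5 → sign +
signature = (2, 0, 0)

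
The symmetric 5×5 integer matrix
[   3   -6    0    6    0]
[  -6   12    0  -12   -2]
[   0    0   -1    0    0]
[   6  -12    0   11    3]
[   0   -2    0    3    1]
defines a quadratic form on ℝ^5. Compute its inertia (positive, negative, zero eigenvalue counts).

Answer: (2, 3, 0)

Derivation:
step 0: pivot 3 → sign +
step 1: pivot -1 → sign −
step 2: pivot -1 → sign −
step 3: pivot 10 → sign +
step 4: pivot -2/5 → sign −
signature = (2, 3, 0)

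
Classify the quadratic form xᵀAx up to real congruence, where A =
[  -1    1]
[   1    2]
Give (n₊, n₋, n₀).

Answer: (1, 1, 0)

Derivation:
step 0: pivot -1 → sign −
step 1: pivot 3 → sign +
signature = (1, 1, 0)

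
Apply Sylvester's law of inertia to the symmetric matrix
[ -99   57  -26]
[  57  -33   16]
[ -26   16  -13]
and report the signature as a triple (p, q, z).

step 0: pivot -99 → sign −
step 1: pivot -2/11 → sign −
step 2: pivot -1/3 → sign −
signature = (0, 3, 0)

Answer: (0, 3, 0)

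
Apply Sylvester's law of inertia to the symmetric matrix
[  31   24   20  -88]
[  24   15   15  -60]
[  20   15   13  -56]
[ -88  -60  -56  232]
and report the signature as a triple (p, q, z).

step 0: pivot 31 → sign +
step 1: pivot -111/31 → sign −
step 2: pivot 6/37 → sign +
step 3: row/col 3 already zero → sign 0
signature = (2, 1, 1)

Answer: (2, 1, 1)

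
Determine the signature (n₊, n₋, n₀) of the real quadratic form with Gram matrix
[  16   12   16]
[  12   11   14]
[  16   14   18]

Answer: (2, 0, 1)

Derivation:
step 0: pivot 16 → sign +
step 1: pivot 2 → sign +
step 2: row/col 2 already zero → sign 0
signature = (2, 0, 1)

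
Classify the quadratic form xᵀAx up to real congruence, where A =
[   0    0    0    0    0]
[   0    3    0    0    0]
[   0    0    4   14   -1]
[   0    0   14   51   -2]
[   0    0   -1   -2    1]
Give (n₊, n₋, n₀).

step 0: pivot 3 → sign +
step 1: pivot 4 → sign +
step 2: pivot 2 → sign +
step 3: pivot -3/8 → sign −
step 4: row/col 4 already zero → sign 0
signature = (3, 1, 1)

Answer: (3, 1, 1)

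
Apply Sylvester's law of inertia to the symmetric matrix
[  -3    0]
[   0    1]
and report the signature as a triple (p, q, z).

step 0: pivot -3 → sign −
step 1: pivot 1 → sign +
signature = (1, 1, 0)

Answer: (1, 1, 0)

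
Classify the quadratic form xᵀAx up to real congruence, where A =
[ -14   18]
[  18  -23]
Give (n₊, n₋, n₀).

Answer: (1, 1, 0)

Derivation:
step 0: pivot -14 → sign −
step 1: pivot 1/7 → sign +
signature = (1, 1, 0)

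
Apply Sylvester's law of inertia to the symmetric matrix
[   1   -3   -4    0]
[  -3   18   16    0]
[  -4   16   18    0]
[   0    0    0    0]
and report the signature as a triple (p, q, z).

step 0: pivot 1 → sign +
step 1: pivot 9 → sign +
step 2: pivot 2/9 → sign +
step 3: row/col 3 already zero → sign 0
signature = (3, 0, 1)

Answer: (3, 0, 1)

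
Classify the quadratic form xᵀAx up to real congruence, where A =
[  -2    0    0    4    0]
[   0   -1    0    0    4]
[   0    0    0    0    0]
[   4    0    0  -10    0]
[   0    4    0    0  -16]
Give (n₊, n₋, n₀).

step 0: pivot -2 → sign −
step 1: pivot -1 → sign −
step 2: pivot -2 → sign −
step 3: row/col 3 already zero → sign 0
step 4: row/col 4 already zero → sign 0
signature = (0, 3, 2)

Answer: (0, 3, 2)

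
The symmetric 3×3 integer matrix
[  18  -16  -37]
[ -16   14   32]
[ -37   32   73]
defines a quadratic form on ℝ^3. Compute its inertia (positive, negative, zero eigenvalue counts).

step 0: pivot 18 → sign +
step 1: pivot -2/9 → sign −
step 2: pivot 1/2 → sign +
signature = (2, 1, 0)

Answer: (2, 1, 0)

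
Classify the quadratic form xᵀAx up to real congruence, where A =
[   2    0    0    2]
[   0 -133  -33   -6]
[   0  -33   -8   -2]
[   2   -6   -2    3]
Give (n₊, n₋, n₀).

Answer: (2, 2, 0)

Derivation:
step 0: pivot 2 → sign +
step 1: pivot -133 → sign −
step 2: pivot 25/133 → sign +
step 3: pivot -3/25 → sign −
signature = (2, 2, 0)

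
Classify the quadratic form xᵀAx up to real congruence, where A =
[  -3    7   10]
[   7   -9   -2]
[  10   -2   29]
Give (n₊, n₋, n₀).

step 0: pivot -3 → sign −
step 1: pivot 22/3 → sign +
step 2: pivot 3/11 → sign +
signature = (2, 1, 0)

Answer: (2, 1, 0)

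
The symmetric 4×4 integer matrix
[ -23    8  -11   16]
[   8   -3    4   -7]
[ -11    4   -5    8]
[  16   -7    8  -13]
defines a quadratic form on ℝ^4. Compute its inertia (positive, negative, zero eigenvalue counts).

Answer: (2, 2, 0)

Derivation:
step 0: pivot -23 → sign −
step 1: pivot -5/23 → sign −
step 2: pivot 2/5 → sign +
step 3: pivot 6 → sign +
signature = (2, 2, 0)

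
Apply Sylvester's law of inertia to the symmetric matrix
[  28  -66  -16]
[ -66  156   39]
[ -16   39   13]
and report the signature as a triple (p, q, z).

Answer: (2, 0, 1)

Derivation:
step 0: pivot 28 → sign +
step 1: pivot 3/7 → sign +
step 2: row/col 2 already zero → sign 0
signature = (2, 0, 1)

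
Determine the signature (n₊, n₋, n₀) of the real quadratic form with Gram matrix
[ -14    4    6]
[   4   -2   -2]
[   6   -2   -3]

step 0: pivot -14 → sign −
step 1: pivot -6/7 → sign −
step 2: pivot -1/3 → sign −
signature = (0, 3, 0)

Answer: (0, 3, 0)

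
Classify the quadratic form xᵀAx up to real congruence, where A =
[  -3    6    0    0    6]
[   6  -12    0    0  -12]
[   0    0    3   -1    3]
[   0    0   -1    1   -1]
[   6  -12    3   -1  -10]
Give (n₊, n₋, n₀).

step 0: pivot -3 → sign −
step 1: pivot 3 → sign +
step 2: pivot 2/3 → sign +
step 3: pivot -1 → sign −
step 4: row/col 4 already zero → sign 0
signature = (2, 2, 1)

Answer: (2, 2, 1)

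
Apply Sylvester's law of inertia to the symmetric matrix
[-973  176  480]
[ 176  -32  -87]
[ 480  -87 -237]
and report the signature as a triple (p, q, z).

step 0: pivot -973 → sign −
step 1: pivot -160/973 → sign −
step 2: pivot -3/160 → sign −
signature = (0, 3, 0)

Answer: (0, 3, 0)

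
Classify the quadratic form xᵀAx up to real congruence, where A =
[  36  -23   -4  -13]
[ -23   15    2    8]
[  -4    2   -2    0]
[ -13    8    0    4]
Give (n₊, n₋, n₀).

step 0: pivot 36 → sign +
step 1: pivot 11/36 → sign +
step 2: pivot -38/11 → sign −
step 3: pivot 3/19 → sign +
signature = (3, 1, 0)

Answer: (3, 1, 0)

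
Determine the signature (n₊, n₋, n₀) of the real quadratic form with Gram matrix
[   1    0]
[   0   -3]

step 0: pivot 1 → sign +
step 1: pivot -3 → sign −
signature = (1, 1, 0)

Answer: (1, 1, 0)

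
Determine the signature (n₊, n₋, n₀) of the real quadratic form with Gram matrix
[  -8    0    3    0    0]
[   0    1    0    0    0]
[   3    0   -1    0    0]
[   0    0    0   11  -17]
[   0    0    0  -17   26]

Answer: (3, 2, 0)

Derivation:
step 0: pivot -8 → sign −
step 1: pivot 1 → sign +
step 2: pivot 1/8 → sign +
step 3: pivot 11 → sign +
step 4: pivot -3/11 → sign −
signature = (3, 2, 0)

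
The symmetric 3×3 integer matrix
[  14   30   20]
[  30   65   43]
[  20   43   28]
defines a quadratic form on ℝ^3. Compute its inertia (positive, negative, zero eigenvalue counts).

step 0: pivot 14 → sign +
step 1: pivot 5/7 → sign +
step 2: pivot -3/5 → sign −
signature = (2, 1, 0)

Answer: (2, 1, 0)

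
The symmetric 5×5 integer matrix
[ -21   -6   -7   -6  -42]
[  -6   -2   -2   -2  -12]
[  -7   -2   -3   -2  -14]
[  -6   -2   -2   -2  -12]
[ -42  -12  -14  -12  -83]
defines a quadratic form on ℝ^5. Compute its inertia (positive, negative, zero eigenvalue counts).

Answer: (1, 3, 1)

Derivation:
step 0: pivot -21 → sign −
step 1: pivot -2/7 → sign −
step 2: pivot -2/3 → sign −
step 3: pivot 1 → sign +
step 4: row/col 4 already zero → sign 0
signature = (1, 3, 1)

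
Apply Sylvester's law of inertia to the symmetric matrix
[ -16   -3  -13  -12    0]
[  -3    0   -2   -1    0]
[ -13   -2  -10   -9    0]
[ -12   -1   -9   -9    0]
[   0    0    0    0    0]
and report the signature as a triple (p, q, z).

step 0: pivot -16 → sign −
step 1: pivot 9/16 → sign +
step 2: pivot 2/9 → sign +
step 3: pivot -3 → sign −
step 4: row/col 4 already zero → sign 0
signature = (2, 2, 1)

Answer: (2, 2, 1)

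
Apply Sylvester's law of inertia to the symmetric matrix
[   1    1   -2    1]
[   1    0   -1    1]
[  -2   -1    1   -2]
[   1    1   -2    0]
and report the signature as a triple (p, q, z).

step 0: pivot 1 → sign +
step 1: pivot -1 → sign −
step 2: pivot -2 → sign −
step 3: pivot -1 → sign −
signature = (1, 3, 0)

Answer: (1, 3, 0)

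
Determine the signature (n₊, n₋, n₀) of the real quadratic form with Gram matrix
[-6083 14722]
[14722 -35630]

step 0: pivot -6083 → sign −
step 1: pivot -6/6083 → sign −
signature = (0, 2, 0)

Answer: (0, 2, 0)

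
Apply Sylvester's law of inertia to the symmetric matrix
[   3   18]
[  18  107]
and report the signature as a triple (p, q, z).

Answer: (1, 1, 0)

Derivation:
step 0: pivot 3 → sign +
step 1: pivot -1 → sign −
signature = (1, 1, 0)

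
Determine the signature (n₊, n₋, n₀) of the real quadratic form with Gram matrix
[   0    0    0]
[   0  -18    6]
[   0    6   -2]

Answer: (0, 1, 2)

Derivation:
step 0: pivot -18 → sign −
step 1: row/col 1 already zero → sign 0
step 2: row/col 2 already zero → sign 0
signature = (0, 1, 2)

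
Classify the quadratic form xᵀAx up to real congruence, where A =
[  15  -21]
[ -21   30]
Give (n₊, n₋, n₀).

Answer: (2, 0, 0)

Derivation:
step 0: pivot 15 → sign +
step 1: pivot 3/5 → sign +
signature = (2, 0, 0)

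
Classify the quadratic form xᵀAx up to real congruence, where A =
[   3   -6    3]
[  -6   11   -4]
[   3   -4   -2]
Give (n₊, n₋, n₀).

Answer: (1, 2, 0)

Derivation:
step 0: pivot 3 → sign +
step 1: pivot -1 → sign −
step 2: pivot -1 → sign −
signature = (1, 2, 0)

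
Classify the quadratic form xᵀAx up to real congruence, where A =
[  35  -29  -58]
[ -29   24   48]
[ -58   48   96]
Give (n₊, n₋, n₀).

step 0: pivot 35 → sign +
step 1: pivot -1/35 → sign −
step 2: row/col 2 already zero → sign 0
signature = (1, 1, 1)

Answer: (1, 1, 1)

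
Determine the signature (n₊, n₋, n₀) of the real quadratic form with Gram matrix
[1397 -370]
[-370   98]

step 0: pivot 1397 → sign +
step 1: pivot 6/1397 → sign +
signature = (2, 0, 0)

Answer: (2, 0, 0)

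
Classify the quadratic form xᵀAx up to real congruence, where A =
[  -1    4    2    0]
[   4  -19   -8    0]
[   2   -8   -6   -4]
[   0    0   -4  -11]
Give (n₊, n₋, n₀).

Answer: (0, 4, 0)

Derivation:
step 0: pivot -1 → sign −
step 1: pivot -3 → sign −
step 2: pivot -2 → sign −
step 3: pivot -3 → sign −
signature = (0, 4, 0)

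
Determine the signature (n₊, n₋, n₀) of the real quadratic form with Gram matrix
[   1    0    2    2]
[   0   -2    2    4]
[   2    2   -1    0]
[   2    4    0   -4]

step 0: pivot 1 → sign +
step 1: pivot -2 → sign −
step 2: pivot -3 → sign −
step 3: row/col 3 already zero → sign 0
signature = (1, 2, 1)

Answer: (1, 2, 1)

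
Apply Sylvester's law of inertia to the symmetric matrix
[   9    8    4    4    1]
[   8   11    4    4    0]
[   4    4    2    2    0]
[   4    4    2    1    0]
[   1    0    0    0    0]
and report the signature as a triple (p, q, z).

step 0: pivot 9 → sign +
step 1: pivot 35/9 → sign +
step 2: pivot 6/35 → sign +
step 3: pivot -1 → sign −
step 4: pivot -1 → sign −
signature = (3, 2, 0)

Answer: (3, 2, 0)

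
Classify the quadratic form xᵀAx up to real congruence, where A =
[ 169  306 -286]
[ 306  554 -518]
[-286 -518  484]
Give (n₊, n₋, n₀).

step 0: pivot 169 → sign +
step 1: pivot -10/169 → sign −
step 2: pivot 2/5 → sign +
signature = (2, 1, 0)

Answer: (2, 1, 0)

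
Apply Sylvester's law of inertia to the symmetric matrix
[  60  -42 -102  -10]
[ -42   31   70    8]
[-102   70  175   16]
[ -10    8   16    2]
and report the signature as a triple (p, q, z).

step 0: pivot 60 → sign +
step 1: pivot 8/5 → sign +
step 2: pivot 3/8 → sign +
step 3: pivot -1/3 → sign −
signature = (3, 1, 0)

Answer: (3, 1, 0)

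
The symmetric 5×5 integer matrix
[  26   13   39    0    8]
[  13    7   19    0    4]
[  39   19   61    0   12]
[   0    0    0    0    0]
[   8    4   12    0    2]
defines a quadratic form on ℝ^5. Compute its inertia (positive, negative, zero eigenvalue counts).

Answer: (3, 1, 1)

Derivation:
step 0: pivot 26 → sign +
step 1: pivot 1/2 → sign +
step 2: pivot 2 → sign +
step 3: pivot -6/13 → sign −
step 4: row/col 4 already zero → sign 0
signature = (3, 1, 1)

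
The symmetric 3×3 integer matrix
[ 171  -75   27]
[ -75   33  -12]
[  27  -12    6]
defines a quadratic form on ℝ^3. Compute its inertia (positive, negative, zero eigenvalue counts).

Answer: (3, 0, 0)

Derivation:
step 0: pivot 171 → sign +
step 1: pivot 2/19 → sign +
step 2: pivot 3/2 → sign +
signature = (3, 0, 0)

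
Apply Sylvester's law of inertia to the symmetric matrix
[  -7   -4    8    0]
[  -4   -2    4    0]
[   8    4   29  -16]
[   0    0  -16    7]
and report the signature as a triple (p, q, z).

Answer: (3, 1, 0)

Derivation:
step 0: pivot -7 → sign −
step 1: pivot 2/7 → sign +
step 2: pivot 37 → sign +
step 3: pivot 3/37 → sign +
signature = (3, 1, 0)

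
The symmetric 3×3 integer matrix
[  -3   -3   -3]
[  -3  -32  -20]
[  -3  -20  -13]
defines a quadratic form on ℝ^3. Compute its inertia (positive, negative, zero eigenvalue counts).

step 0: pivot -3 → sign −
step 1: pivot -29 → sign −
step 2: pivot -1/29 → sign −
signature = (0, 3, 0)

Answer: (0, 3, 0)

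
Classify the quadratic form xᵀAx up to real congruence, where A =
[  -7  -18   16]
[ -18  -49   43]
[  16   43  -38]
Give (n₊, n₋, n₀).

Answer: (0, 3, 0)

Derivation:
step 0: pivot -7 → sign −
step 1: pivot -19/7 → sign −
step 2: pivot -3/19 → sign −
signature = (0, 3, 0)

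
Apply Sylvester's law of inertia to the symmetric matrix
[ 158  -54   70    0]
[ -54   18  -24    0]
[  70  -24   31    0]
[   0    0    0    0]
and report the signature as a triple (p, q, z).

step 0: pivot 158 → sign +
step 1: pivot -36/79 → sign −
step 2: row/col 2 already zero → sign 0
step 3: row/col 3 already zero → sign 0
signature = (1, 1, 2)

Answer: (1, 1, 2)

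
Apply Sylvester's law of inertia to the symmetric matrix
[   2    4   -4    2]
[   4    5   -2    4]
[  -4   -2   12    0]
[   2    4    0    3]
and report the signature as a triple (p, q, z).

Answer: (2, 1, 1)

Derivation:
step 0: pivot 2 → sign +
step 1: pivot -3 → sign −
step 2: pivot 16 → sign +
step 3: row/col 3 already zero → sign 0
signature = (2, 1, 1)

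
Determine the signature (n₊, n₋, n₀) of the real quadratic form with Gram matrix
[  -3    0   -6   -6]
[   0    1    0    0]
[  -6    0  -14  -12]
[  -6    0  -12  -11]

step 0: pivot -3 → sign −
step 1: pivot 1 → sign +
step 2: pivot -2 → sign −
step 3: pivot 1 → sign +
signature = (2, 2, 0)

Answer: (2, 2, 0)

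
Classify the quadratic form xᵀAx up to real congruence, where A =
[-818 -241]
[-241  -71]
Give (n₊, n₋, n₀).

Answer: (1, 1, 0)

Derivation:
step 0: pivot -818 → sign −
step 1: pivot 3/818 → sign +
signature = (1, 1, 0)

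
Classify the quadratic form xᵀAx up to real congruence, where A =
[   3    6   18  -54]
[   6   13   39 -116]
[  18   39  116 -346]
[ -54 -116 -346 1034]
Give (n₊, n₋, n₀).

step 0: pivot 3 → sign +
step 1: pivot 1 → sign +
step 2: pivot -1 → sign −
step 3: pivot 2 → sign +
signature = (3, 1, 0)

Answer: (3, 1, 0)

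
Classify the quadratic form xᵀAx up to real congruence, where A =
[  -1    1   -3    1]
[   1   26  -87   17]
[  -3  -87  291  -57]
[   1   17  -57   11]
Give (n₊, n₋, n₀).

step 0: pivot -1 → sign −
step 1: pivot 27 → sign +
step 2: row/col 2 already zero → sign 0
step 3: row/col 3 already zero → sign 0
signature = (1, 1, 2)

Answer: (1, 1, 2)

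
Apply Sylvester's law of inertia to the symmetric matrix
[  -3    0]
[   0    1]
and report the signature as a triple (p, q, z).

Answer: (1, 1, 0)

Derivation:
step 0: pivot -3 → sign −
step 1: pivot 1 → sign +
signature = (1, 1, 0)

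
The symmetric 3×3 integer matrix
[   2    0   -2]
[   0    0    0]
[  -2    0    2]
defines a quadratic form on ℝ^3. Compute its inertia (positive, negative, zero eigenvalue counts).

Answer: (1, 0, 2)

Derivation:
step 0: pivot 2 → sign +
step 1: row/col 1 already zero → sign 0
step 2: row/col 2 already zero → sign 0
signature = (1, 0, 2)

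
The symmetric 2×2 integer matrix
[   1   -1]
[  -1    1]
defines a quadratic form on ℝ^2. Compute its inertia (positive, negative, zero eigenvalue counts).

Answer: (1, 0, 1)

Derivation:
step 0: pivot 1 → sign +
step 1: row/col 1 already zero → sign 0
signature = (1, 0, 1)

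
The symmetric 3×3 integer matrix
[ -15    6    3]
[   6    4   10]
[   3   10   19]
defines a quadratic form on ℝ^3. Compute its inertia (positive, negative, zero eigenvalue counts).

step 0: pivot -15 → sign −
step 1: pivot 32/5 → sign +
step 2: row/col 2 already zero → sign 0
signature = (1, 1, 1)

Answer: (1, 1, 1)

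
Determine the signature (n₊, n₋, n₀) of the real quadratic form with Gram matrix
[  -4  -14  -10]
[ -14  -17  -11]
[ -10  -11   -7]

step 0: pivot -4 → sign −
step 1: pivot 32 → sign +
step 2: row/col 2 already zero → sign 0
signature = (1, 1, 1)

Answer: (1, 1, 1)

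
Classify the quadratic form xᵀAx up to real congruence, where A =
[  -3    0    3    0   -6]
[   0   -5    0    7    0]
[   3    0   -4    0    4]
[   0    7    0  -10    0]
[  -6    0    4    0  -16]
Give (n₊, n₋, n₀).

Answer: (0, 4, 1)

Derivation:
step 0: pivot -3 → sign −
step 1: pivot -5 → sign −
step 2: pivot -1 → sign −
step 3: pivot -1/5 → sign −
step 4: row/col 4 already zero → sign 0
signature = (0, 4, 1)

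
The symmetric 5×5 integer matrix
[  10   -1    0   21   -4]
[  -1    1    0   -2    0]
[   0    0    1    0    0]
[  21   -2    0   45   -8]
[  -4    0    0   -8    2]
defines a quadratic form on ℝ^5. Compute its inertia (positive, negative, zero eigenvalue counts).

Answer: (4, 0, 1)

Derivation:
step 0: pivot 10 → sign +
step 1: pivot 9/10 → sign +
step 2: pivot 1 → sign +
step 3: pivot 8/9 → sign +
step 4: row/col 4 already zero → sign 0
signature = (4, 0, 1)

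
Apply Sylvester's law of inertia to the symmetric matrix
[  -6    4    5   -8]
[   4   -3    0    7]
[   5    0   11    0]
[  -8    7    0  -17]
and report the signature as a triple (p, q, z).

step 0: pivot -6 → sign −
step 1: pivot -1/3 → sign −
step 2: pivot 97/2 → sign +
step 3: pivot -6/97 → sign −
signature = (1, 3, 0)

Answer: (1, 3, 0)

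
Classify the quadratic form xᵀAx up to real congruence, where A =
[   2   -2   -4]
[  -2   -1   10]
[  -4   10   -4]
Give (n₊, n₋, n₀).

step 0: pivot 2 → sign +
step 1: pivot -3 → sign −
step 2: row/col 2 already zero → sign 0
signature = (1, 1, 1)

Answer: (1, 1, 1)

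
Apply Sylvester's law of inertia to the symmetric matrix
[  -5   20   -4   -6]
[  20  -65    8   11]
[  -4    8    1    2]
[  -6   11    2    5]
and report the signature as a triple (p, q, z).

Answer: (2, 2, 0)

Derivation:
step 0: pivot -5 → sign −
step 1: pivot 15 → sign +
step 2: pivot -1/15 → sign −
step 3: pivot 6/5 → sign +
signature = (2, 2, 0)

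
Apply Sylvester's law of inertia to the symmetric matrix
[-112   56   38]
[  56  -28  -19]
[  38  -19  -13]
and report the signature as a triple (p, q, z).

Answer: (0, 2, 1)

Derivation:
step 0: pivot -112 → sign −
step 1: pivot -3/28 → sign −
step 2: row/col 2 already zero → sign 0
signature = (0, 2, 1)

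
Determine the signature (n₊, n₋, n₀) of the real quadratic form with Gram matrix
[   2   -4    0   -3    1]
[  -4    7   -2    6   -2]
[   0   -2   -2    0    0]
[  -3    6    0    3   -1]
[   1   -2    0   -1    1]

Answer: (3, 2, 0)

Derivation:
step 0: pivot 2 → sign +
step 1: pivot -1 → sign −
step 2: pivot 2 → sign +
step 3: pivot -3/2 → sign −
step 4: pivot 2/3 → sign +
signature = (3, 2, 0)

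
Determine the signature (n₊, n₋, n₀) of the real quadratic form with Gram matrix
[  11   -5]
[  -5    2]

step 0: pivot 11 → sign +
step 1: pivot -3/11 → sign −
signature = (1, 1, 0)

Answer: (1, 1, 0)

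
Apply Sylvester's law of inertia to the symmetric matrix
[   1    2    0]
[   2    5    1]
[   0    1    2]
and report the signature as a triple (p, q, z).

Answer: (3, 0, 0)

Derivation:
step 0: pivot 1 → sign +
step 1: pivot 1 → sign +
step 2: pivot 1 → sign +
signature = (3, 0, 0)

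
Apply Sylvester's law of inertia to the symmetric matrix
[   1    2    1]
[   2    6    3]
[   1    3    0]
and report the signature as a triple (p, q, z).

Answer: (2, 1, 0)

Derivation:
step 0: pivot 1 → sign +
step 1: pivot 2 → sign +
step 2: pivot -3/2 → sign −
signature = (2, 1, 0)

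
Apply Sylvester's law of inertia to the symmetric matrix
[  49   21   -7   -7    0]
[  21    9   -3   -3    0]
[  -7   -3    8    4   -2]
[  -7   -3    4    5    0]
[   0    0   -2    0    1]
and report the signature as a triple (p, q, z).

step 0: pivot 49 → sign +
step 1: pivot 7 → sign +
step 2: pivot 19/7 → sign +
step 3: pivot 3/19 → sign +
step 4: row/col 4 already zero → sign 0
signature = (4, 0, 1)

Answer: (4, 0, 1)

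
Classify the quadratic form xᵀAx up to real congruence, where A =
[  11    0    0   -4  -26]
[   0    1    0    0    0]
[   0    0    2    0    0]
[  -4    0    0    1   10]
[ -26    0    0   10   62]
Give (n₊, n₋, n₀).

step 0: pivot 11 → sign +
step 1: pivot 1 → sign +
step 2: pivot 2 → sign +
step 3: pivot -5/11 → sign −
step 4: pivot 6/5 → sign +
signature = (4, 1, 0)

Answer: (4, 1, 0)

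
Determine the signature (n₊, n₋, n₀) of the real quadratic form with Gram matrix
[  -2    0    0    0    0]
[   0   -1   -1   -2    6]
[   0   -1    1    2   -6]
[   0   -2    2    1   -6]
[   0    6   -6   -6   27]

step 0: pivot -2 → sign −
step 1: pivot -1 → sign −
step 2: pivot 2 → sign +
step 3: pivot -3 → sign −
step 4: pivot 3 → sign +
signature = (2, 3, 0)

Answer: (2, 3, 0)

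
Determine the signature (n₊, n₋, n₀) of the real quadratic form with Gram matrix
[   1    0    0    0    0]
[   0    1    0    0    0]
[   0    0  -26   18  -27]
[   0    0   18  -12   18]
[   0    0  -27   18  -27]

Answer: (3, 1, 1)

Derivation:
step 0: pivot 1 → sign +
step 1: pivot 1 → sign +
step 2: pivot -26 → sign −
step 3: pivot 6/13 → sign +
step 4: row/col 4 already zero → sign 0
signature = (3, 1, 1)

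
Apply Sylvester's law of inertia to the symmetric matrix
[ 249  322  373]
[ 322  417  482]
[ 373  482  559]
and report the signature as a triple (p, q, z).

step 0: pivot 249 → sign +
step 1: pivot 149/249 → sign +
step 2: pivot 6/149 → sign +
signature = (3, 0, 0)

Answer: (3, 0, 0)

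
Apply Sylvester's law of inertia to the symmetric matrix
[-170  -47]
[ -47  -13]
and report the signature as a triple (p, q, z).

step 0: pivot -170 → sign −
step 1: pivot -1/170 → sign −
signature = (0, 2, 0)

Answer: (0, 2, 0)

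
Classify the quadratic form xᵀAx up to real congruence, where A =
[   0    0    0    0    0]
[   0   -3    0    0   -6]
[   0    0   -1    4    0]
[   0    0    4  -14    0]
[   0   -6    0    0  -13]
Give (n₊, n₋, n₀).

step 0: pivot -3 → sign −
step 1: pivot -1 → sign −
step 2: pivot 2 → sign +
step 3: pivot -1 → sign −
step 4: row/col 4 already zero → sign 0
signature = (1, 3, 1)

Answer: (1, 3, 1)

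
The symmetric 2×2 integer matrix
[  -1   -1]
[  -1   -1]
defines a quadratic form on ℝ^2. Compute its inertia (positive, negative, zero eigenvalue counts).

Answer: (0, 1, 1)

Derivation:
step 0: pivot -1 → sign −
step 1: row/col 1 already zero → sign 0
signature = (0, 1, 1)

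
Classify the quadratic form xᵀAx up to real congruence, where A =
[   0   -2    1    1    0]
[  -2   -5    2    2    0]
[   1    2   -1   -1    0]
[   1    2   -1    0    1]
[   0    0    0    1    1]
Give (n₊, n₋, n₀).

Answer: (2, 2, 1)

Derivation:
step 0: pivot -5 → sign −
step 1: pivot 4/5 → sign +
step 2: pivot -1/4 → sign −
step 3: pivot 1 → sign +
step 4: row/col 4 already zero → sign 0
signature = (2, 2, 1)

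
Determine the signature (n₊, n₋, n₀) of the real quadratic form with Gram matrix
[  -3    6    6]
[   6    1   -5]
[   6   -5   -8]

Answer: (2, 1, 0)

Derivation:
step 0: pivot -3 → sign −
step 1: pivot 13 → sign +
step 2: pivot 3/13 → sign +
signature = (2, 1, 0)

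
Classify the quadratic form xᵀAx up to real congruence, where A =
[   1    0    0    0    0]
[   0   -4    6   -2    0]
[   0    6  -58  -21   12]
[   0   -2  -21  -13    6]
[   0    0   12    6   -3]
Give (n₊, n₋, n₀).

Answer: (1, 3, 1)

Derivation:
step 0: pivot 1 → sign +
step 1: pivot -4 → sign −
step 2: pivot -49 → sign −
step 3: pivot -12/49 → sign −
step 4: row/col 4 already zero → sign 0
signature = (1, 3, 1)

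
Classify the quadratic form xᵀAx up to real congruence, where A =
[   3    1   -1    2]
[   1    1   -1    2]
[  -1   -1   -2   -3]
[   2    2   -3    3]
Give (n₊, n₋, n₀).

step 0: pivot 3 → sign +
step 1: pivot 2/3 → sign +
step 2: pivot -3 → sign −
step 3: pivot -2/3 → sign −
signature = (2, 2, 0)

Answer: (2, 2, 0)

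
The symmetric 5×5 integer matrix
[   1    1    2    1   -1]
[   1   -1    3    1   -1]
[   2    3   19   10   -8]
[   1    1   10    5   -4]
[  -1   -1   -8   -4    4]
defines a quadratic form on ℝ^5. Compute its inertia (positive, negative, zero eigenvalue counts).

Answer: (3, 2, 0)

Derivation:
step 0: pivot 1 → sign +
step 1: pivot -2 → sign −
step 2: pivot 31/2 → sign +
step 3: pivot -4/31 → sign −
step 4: pivot 3/4 → sign +
signature = (3, 2, 0)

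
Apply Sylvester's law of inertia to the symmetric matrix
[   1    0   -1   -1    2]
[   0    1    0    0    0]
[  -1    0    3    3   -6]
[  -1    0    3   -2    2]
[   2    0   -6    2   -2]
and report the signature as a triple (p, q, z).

Answer: (3, 2, 0)

Derivation:
step 0: pivot 1 → sign +
step 1: pivot 1 → sign +
step 2: pivot 2 → sign +
step 3: pivot -5 → sign −
step 4: pivot -6/5 → sign −
signature = (3, 2, 0)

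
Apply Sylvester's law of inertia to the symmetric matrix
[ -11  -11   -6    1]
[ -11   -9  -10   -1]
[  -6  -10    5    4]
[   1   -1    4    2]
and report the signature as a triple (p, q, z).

step 0: pivot -11 → sign −
step 1: pivot 2 → sign +
step 2: pivot 3/11 → sign +
step 3: pivot -1 → sign −
signature = (2, 2, 0)

Answer: (2, 2, 0)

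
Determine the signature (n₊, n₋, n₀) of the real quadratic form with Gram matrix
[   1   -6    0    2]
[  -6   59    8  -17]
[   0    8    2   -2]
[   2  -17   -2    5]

Answer: (2, 1, 1)

Derivation:
step 0: pivot 1 → sign +
step 1: pivot 23 → sign +
step 2: pivot -18/23 → sign −
step 3: row/col 3 already zero → sign 0
signature = (2, 1, 1)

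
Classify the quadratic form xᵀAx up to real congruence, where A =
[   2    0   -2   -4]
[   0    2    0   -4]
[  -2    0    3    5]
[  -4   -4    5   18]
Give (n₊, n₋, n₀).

Answer: (4, 0, 0)

Derivation:
step 0: pivot 2 → sign +
step 1: pivot 2 → sign +
step 2: pivot 1 → sign +
step 3: pivot 1 → sign +
signature = (4, 0, 0)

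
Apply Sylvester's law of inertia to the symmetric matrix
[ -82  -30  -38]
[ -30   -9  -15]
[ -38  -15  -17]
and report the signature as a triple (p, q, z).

Answer: (1, 1, 1)

Derivation:
step 0: pivot -82 → sign −
step 1: pivot 81/41 → sign +
step 2: row/col 2 already zero → sign 0
signature = (1, 1, 1)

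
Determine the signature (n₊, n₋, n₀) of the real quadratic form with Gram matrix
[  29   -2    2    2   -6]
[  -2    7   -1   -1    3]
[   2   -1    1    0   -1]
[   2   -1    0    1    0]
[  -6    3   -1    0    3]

step 0: pivot 29 → sign +
step 1: pivot 199/29 → sign +
step 2: pivot 150/199 → sign +
step 3: pivot 101/150 → sign +
step 4: pivot 6/101 → sign +
signature = (5, 0, 0)

Answer: (5, 0, 0)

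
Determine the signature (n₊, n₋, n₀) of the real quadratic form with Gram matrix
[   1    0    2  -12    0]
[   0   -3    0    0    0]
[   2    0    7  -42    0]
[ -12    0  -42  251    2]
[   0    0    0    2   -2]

step 0: pivot 1 → sign +
step 1: pivot -3 → sign −
step 2: pivot 3 → sign +
step 3: pivot -1 → sign −
step 4: pivot 2 → sign +
signature = (3, 2, 0)

Answer: (3, 2, 0)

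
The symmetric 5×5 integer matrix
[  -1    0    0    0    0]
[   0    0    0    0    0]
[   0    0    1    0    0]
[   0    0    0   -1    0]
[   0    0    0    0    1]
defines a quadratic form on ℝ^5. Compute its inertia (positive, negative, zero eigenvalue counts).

step 0: pivot -1 → sign −
step 1: pivot 1 → sign +
step 2: pivot -1 → sign −
step 3: pivot 1 → sign +
step 4: row/col 4 already zero → sign 0
signature = (2, 2, 1)

Answer: (2, 2, 1)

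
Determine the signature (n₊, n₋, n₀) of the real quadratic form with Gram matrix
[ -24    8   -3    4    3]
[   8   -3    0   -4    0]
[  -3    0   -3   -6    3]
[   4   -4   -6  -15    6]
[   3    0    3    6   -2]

Answer: (3, 2, 0)

Derivation:
step 0: pivot -24 → sign −
step 1: pivot -1/3 → sign −
step 2: pivot 3/8 → sign +
step 3: pivot 1 → sign +
step 4: pivot 1 → sign +
signature = (3, 2, 0)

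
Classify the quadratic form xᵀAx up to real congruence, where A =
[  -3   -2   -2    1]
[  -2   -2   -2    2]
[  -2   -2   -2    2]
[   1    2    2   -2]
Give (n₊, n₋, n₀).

step 0: pivot -3 → sign −
step 1: pivot -2/3 → sign −
step 2: pivot 1 → sign +
step 3: row/col 3 already zero → sign 0
signature = (1, 2, 1)

Answer: (1, 2, 1)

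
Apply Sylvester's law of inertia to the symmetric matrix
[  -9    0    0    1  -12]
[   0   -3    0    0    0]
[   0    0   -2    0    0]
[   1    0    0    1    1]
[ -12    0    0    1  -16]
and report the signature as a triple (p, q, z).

step 0: pivot -9 → sign −
step 1: pivot -3 → sign −
step 2: pivot -2 → sign −
step 3: pivot 10/9 → sign +
step 4: pivot -1/10 → sign −
signature = (1, 4, 0)

Answer: (1, 4, 0)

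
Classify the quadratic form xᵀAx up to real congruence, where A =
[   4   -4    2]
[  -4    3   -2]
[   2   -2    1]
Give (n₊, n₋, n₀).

step 0: pivot 4 → sign +
step 1: pivot -1 → sign −
step 2: row/col 2 already zero → sign 0
signature = (1, 1, 1)

Answer: (1, 1, 1)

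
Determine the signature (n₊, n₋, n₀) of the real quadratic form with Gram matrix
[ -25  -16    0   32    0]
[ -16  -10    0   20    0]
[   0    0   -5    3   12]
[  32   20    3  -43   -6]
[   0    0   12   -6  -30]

Answer: (1, 3, 1)

Derivation:
step 0: pivot -25 → sign −
step 1: pivot 6/25 → sign +
step 2: pivot -5 → sign −
step 3: pivot -6/5 → sign −
step 4: row/col 4 already zero → sign 0
signature = (1, 3, 1)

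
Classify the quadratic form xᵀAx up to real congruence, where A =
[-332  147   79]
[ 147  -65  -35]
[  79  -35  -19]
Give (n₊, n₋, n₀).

step 0: pivot -332 → sign −
step 1: pivot 29/332 → sign +
step 2: pivot -6/29 → sign −
signature = (1, 2, 0)

Answer: (1, 2, 0)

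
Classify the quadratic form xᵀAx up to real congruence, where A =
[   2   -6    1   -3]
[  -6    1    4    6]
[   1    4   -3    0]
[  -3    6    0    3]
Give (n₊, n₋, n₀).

step 0: pivot 2 → sign +
step 1: pivot -17 → sign −
step 2: pivot -21/34 → sign −
step 3: pivot -6/7 → sign −
signature = (1, 3, 0)

Answer: (1, 3, 0)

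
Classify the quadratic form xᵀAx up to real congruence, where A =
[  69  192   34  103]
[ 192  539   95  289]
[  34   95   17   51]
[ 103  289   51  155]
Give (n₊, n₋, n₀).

step 0: pivot 69 → sign +
step 1: pivot 109/23 → sign +
step 2: pivot 70/327 → sign +
step 3: pivot 1/35 → sign +
signature = (4, 0, 0)

Answer: (4, 0, 0)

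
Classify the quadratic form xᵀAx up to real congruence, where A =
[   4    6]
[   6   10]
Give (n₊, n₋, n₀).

Answer: (2, 0, 0)

Derivation:
step 0: pivot 4 → sign +
step 1: pivot 1 → sign +
signature = (2, 0, 0)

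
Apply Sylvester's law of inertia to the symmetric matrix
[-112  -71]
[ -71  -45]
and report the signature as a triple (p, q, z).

Answer: (1, 1, 0)

Derivation:
step 0: pivot -112 → sign −
step 1: pivot 1/112 → sign +
signature = (1, 1, 0)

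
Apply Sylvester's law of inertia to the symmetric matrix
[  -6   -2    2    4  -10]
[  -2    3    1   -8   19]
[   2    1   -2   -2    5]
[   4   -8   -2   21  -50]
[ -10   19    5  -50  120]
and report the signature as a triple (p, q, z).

step 0: pivot -6 → sign −
step 1: pivot 11/3 → sign +
step 2: pivot -15/11 → sign −
step 3: pivot -1/15 → sign −
step 4: pivot 1 → sign +
signature = (2, 3, 0)

Answer: (2, 3, 0)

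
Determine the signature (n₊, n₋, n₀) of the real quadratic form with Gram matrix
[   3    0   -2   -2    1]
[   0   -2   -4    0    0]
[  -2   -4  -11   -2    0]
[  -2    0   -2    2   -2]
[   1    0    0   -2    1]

Answer: (2, 3, 0)

Derivation:
step 0: pivot 3 → sign +
step 1: pivot -2 → sign −
step 2: pivot -13/3 → sign −
step 3: pivot 42/13 → sign +
step 4: pivot -2/7 → sign −
signature = (2, 3, 0)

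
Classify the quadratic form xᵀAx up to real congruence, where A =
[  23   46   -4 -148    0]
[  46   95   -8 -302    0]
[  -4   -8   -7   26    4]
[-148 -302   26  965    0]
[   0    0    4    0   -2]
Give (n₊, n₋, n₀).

step 0: pivot 23 → sign +
step 1: pivot 3 → sign +
step 2: pivot -177/23 → sign −
step 3: pivot 39/59 → sign +
step 4: pivot 2/39 → sign +
signature = (4, 1, 0)

Answer: (4, 1, 0)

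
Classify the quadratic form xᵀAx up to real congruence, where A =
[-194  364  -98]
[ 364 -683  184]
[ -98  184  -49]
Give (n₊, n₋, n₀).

Answer: (1, 2, 0)

Derivation:
step 0: pivot -194 → sign −
step 1: pivot -3/97 → sign −
step 2: pivot 1 → sign +
signature = (1, 2, 0)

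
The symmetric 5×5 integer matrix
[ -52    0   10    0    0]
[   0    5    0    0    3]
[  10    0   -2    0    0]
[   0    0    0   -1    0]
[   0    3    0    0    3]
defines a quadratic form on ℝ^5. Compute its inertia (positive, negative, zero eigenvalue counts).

step 0: pivot -52 → sign −
step 1: pivot 5 → sign +
step 2: pivot -1/13 → sign −
step 3: pivot -1 → sign −
step 4: pivot 6/5 → sign +
signature = (2, 3, 0)

Answer: (2, 3, 0)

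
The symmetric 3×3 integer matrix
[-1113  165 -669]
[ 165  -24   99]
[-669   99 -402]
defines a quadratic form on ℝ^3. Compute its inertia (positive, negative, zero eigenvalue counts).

step 0: pivot -1113 → sign −
step 1: pivot 171/371 → sign +
step 2: pivot 1/19 → sign +
signature = (2, 1, 0)

Answer: (2, 1, 0)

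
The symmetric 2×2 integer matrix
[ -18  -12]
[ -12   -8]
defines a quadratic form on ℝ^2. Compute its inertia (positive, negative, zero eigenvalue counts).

Answer: (0, 1, 1)

Derivation:
step 0: pivot -18 → sign −
step 1: row/col 1 already zero → sign 0
signature = (0, 1, 1)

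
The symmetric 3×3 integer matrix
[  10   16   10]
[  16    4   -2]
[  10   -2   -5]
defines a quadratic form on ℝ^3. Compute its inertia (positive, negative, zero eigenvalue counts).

Answer: (1, 1, 1)

Derivation:
step 0: pivot 10 → sign +
step 1: pivot -108/5 → sign −
step 2: row/col 2 already zero → sign 0
signature = (1, 1, 1)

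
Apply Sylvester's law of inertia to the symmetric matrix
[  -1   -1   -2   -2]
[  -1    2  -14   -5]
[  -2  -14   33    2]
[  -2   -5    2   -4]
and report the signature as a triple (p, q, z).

step 0: pivot -1 → sign −
step 1: pivot 3 → sign +
step 2: pivot -11 → sign −
step 3: pivot 3/11 → sign +
signature = (2, 2, 0)

Answer: (2, 2, 0)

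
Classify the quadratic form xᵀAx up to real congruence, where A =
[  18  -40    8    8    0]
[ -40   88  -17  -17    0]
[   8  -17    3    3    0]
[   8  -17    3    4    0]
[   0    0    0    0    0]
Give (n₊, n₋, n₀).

Answer: (3, 1, 1)

Derivation:
step 0: pivot 18 → sign +
step 1: pivot -8/9 → sign −
step 2: pivot 1/8 → sign +
step 3: pivot 1 → sign +
step 4: row/col 4 already zero → sign 0
signature = (3, 1, 1)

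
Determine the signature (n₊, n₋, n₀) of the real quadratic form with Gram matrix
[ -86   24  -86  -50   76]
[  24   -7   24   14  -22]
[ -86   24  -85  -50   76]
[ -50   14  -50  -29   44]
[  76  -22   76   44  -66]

Answer: (3, 2, 0)

Derivation:
step 0: pivot -86 → sign −
step 1: pivot -13/43 → sign −
step 2: pivot 1 → sign +
step 3: pivot 1/13 → sign +
step 4: pivot 2 → sign +
signature = (3, 2, 0)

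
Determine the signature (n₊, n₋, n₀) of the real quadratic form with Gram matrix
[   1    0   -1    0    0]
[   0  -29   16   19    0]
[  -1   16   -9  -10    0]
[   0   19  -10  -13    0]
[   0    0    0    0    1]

step 0: pivot 1 → sign +
step 1: pivot -29 → sign −
step 2: pivot -34/29 → sign −
step 3: pivot -6/17 → sign −
step 4: pivot 1 → sign +
signature = (2, 3, 0)

Answer: (2, 3, 0)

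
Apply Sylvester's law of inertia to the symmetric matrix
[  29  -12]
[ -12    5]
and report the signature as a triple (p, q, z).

step 0: pivot 29 → sign +
step 1: pivot 1/29 → sign +
signature = (2, 0, 0)

Answer: (2, 0, 0)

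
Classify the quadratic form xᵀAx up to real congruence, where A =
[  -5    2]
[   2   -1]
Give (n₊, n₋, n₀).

step 0: pivot -5 → sign −
step 1: pivot -1/5 → sign −
signature = (0, 2, 0)

Answer: (0, 2, 0)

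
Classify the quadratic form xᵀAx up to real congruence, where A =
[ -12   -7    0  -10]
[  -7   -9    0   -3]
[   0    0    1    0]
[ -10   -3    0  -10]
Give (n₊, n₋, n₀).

step 0: pivot -12 → sign −
step 1: pivot -59/12 → sign −
step 2: pivot 1 → sign +
step 3: pivot -2/59 → sign −
signature = (1, 3, 0)

Answer: (1, 3, 0)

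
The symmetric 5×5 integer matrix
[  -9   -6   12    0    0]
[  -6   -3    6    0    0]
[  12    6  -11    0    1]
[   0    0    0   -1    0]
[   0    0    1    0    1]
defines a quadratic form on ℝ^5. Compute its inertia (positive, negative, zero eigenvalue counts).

Answer: (2, 2, 1)

Derivation:
step 0: pivot -9 → sign −
step 1: pivot 1 → sign +
step 2: pivot 1 → sign +
step 3: pivot -1 → sign −
step 4: row/col 4 already zero → sign 0
signature = (2, 2, 1)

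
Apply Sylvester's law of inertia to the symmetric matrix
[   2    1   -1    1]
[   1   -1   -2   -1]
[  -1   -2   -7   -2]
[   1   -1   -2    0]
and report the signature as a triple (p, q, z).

step 0: pivot 2 → sign +
step 1: pivot -3/2 → sign −
step 2: pivot -6 → sign −
step 3: pivot 1 → sign +
signature = (2, 2, 0)

Answer: (2, 2, 0)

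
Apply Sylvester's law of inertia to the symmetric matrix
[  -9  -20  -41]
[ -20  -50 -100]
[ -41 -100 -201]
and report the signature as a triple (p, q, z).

step 0: pivot -9 → sign −
step 1: pivot -50/9 → sign −
step 2: row/col 2 already zero → sign 0
signature = (0, 2, 1)

Answer: (0, 2, 1)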